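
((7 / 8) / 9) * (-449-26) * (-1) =3325 / 72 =46.18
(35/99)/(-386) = -35/38214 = -0.00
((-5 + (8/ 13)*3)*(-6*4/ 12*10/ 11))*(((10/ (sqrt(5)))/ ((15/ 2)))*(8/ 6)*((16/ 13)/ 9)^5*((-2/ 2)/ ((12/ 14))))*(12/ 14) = -2751463424*sqrt(5)/ 28216806219459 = -0.00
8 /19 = 0.42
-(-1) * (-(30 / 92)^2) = -225 / 2116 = -0.11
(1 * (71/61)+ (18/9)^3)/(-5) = -559/305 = -1.83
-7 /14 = -0.50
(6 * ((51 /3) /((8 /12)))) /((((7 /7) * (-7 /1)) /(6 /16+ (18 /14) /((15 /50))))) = -39933 /392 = -101.87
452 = 452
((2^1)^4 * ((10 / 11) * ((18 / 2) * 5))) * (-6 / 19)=-43200 / 209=-206.70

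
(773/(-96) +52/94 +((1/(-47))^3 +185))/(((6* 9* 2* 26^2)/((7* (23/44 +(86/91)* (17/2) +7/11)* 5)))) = 325568724767725/416227995076608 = 0.78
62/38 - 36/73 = 1579/1387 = 1.14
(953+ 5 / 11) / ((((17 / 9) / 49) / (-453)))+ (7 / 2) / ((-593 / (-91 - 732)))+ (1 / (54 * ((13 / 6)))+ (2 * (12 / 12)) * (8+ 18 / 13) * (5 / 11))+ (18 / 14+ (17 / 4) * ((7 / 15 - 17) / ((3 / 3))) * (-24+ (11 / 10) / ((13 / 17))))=-50871676131484973 / 4540986450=-11202780.87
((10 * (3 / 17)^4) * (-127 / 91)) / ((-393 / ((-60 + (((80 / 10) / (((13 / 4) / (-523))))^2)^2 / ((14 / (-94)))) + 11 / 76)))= -282622469620509967516875 / 444953367520298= -635173234.43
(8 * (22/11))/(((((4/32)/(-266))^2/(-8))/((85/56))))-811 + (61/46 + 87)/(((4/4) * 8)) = -323766812145/368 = -879801119.96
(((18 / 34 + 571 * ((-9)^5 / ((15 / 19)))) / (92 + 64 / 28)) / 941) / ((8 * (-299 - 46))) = 1411742381 / 8094482000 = 0.17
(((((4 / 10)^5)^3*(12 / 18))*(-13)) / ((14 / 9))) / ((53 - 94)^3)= 1277952 / 14723114013671875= 0.00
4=4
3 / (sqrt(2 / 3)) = 3 *sqrt(6) / 2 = 3.67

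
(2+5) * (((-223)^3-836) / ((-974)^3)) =77632821 / 924010424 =0.08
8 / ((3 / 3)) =8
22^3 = 10648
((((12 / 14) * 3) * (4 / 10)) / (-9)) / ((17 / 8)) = -32 / 595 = -0.05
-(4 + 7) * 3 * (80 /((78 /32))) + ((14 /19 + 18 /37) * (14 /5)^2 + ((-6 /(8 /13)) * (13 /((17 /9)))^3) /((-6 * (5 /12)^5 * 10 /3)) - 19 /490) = 796219894180652883 /68752982593750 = 11580.88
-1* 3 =-3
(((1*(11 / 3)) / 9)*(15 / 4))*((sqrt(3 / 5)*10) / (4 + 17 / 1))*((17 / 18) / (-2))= -935*sqrt(15) / 13608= -0.27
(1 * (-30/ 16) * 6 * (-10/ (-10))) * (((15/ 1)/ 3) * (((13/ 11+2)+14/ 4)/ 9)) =-3675/ 88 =-41.76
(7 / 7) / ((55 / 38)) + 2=148 / 55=2.69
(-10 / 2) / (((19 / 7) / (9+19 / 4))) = -1925 / 76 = -25.33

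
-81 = -81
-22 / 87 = -0.25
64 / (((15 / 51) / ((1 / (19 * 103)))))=1088 / 9785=0.11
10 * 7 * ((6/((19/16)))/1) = 353.68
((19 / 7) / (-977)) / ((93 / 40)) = -760 / 636027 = -0.00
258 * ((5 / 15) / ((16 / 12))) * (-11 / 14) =-1419 / 28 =-50.68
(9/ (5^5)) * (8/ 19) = 72/ 59375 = 0.00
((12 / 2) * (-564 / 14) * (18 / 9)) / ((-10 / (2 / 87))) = 1.11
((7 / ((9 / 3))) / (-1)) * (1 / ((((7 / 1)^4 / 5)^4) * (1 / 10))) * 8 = -50000 / 14242684529829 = -0.00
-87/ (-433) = 87/ 433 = 0.20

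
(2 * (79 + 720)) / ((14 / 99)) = 11300.14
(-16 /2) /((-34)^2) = -2 /289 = -0.01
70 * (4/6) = 140/3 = 46.67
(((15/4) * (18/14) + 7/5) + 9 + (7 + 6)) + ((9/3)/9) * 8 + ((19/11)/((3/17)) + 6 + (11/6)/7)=30979/660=46.94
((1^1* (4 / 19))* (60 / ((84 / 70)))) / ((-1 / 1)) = -200 / 19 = -10.53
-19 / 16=-1.19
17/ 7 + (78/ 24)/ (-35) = 327/ 140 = 2.34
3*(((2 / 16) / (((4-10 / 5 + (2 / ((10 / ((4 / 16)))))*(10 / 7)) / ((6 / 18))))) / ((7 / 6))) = 3 / 58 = 0.05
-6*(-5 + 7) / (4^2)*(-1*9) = 27 / 4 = 6.75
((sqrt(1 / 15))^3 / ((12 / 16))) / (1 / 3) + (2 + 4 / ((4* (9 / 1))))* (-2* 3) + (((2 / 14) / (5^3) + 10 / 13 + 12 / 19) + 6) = -3413509 / 648375 + 4* sqrt(15) / 225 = -5.20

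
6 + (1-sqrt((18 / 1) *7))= 7-3 *sqrt(14)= -4.22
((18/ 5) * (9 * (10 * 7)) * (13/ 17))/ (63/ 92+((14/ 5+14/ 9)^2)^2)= 1589008590000/ 330360836137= 4.81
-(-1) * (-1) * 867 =-867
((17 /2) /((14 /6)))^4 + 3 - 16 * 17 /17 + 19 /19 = 6304209 /38416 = 164.10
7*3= 21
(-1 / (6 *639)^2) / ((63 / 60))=-5 / 77172669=-0.00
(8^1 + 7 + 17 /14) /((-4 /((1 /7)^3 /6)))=-227 /115248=-0.00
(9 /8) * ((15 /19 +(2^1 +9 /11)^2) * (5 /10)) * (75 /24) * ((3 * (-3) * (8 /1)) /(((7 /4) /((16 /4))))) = -40649850 /16093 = -2525.93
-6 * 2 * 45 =-540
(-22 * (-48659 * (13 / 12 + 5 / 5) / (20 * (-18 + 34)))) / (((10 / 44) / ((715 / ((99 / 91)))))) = 34825976185 / 1728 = 20153921.40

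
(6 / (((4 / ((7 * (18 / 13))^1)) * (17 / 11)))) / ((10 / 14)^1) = 14553 / 1105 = 13.17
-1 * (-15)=15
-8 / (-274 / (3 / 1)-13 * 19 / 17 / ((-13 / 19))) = 408 / 3575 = 0.11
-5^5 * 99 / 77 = -28125 / 7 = -4017.86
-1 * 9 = -9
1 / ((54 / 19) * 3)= 19 / 162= 0.12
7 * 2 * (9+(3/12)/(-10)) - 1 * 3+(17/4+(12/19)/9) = 72373/570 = 126.97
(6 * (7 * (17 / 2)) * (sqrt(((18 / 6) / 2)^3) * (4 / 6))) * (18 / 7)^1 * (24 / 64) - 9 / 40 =-9 / 40 + 1377 * sqrt(6) / 8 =421.39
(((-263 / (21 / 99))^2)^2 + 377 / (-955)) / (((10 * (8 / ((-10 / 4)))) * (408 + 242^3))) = -2709269010288225089 / 519965003962880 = -5210.48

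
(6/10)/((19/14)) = 42/95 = 0.44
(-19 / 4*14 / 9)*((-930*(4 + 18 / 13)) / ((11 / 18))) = 8658300 / 143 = 60547.55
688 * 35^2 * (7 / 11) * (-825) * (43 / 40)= -475655250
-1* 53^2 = -2809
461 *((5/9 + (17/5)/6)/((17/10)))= 46561/153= 304.32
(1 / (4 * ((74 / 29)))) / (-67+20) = -29 / 13912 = -0.00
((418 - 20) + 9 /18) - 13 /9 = 7147 /18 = 397.06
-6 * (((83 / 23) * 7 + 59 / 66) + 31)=-86761 / 253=-342.93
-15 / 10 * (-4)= 6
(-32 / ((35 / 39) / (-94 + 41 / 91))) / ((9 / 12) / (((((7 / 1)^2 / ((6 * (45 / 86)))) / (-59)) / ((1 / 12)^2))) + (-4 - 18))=-2249066496 / 14846555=-151.49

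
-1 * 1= -1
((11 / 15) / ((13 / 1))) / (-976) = -11 / 190320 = -0.00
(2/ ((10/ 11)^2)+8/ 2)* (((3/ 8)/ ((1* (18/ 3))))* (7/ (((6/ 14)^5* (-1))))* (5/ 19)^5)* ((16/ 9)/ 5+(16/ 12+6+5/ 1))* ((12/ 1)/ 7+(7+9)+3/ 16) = -51471221109875/ 924198999552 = -55.69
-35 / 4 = -8.75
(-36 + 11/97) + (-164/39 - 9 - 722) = -2917040/3783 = -771.09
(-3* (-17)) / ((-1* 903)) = -17 / 301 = -0.06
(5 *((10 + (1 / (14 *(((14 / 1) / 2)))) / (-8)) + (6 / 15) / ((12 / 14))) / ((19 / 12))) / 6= 5.51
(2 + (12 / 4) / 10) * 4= 46 / 5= 9.20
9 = 9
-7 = -7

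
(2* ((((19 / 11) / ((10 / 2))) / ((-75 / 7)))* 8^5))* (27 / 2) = -39223296 / 1375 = -28526.03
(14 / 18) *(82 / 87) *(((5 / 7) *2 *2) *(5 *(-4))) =-32800 / 783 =-41.89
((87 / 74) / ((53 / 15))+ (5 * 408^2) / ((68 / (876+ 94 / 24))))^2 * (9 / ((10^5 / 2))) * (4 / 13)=642338021291814712881 / 99983546000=6424437289.83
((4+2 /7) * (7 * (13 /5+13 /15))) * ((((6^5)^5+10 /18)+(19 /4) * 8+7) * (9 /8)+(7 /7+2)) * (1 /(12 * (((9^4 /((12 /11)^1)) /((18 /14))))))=3326343699501775066634 /56133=59258256275306416.31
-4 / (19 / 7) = -28 / 19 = -1.47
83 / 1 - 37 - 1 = 45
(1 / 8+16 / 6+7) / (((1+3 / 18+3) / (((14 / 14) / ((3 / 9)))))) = 141 / 20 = 7.05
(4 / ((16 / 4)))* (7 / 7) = 1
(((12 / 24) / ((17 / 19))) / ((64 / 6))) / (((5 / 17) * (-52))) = -57 / 16640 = -0.00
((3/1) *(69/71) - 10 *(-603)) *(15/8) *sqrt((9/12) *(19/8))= 6425055 *sqrt(114)/4544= 15097.01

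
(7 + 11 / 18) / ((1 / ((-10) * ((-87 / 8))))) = 19865 / 24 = 827.71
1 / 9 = 0.11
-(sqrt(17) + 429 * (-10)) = 4290 - sqrt(17) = 4285.88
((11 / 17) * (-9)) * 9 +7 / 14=-1765 / 34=-51.91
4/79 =0.05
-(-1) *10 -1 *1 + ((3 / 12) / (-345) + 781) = 1090199 / 1380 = 790.00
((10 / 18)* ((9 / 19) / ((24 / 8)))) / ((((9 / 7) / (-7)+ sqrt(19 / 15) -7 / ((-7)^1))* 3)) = 0.02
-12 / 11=-1.09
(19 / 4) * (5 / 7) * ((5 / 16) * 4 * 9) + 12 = 5619 / 112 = 50.17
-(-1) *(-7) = -7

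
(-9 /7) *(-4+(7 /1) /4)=2.89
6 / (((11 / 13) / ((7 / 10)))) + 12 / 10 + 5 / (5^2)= 70 / 11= 6.36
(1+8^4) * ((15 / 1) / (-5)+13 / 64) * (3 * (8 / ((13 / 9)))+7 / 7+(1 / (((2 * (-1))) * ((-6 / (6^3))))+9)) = -511238.63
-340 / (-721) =340 / 721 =0.47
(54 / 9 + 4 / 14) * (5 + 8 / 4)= 44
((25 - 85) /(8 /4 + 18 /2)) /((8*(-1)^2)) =-15 /22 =-0.68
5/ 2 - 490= -975/ 2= -487.50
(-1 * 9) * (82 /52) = -369 /26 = -14.19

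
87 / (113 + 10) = 29 / 41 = 0.71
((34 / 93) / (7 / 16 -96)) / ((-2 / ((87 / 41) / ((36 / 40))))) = 78880 / 17490231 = 0.00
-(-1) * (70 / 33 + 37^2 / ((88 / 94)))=193309 / 132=1464.46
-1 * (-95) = 95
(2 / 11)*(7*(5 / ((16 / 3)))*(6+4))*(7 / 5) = 16.70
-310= -310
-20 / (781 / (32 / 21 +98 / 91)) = -200 / 3003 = -0.07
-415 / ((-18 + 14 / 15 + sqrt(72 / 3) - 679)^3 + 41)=6871091785903125*sqrt(6) / 647676193000214760741158 + 797228187987808125 / 647676193000214760741158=0.00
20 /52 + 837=10886 /13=837.38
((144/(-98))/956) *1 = -18/11711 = -0.00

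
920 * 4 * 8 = 29440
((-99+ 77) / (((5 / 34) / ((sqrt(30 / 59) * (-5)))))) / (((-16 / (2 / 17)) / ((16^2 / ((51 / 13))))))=-18304 * sqrt(1770) / 3009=-255.92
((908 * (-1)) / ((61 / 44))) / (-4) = 163.74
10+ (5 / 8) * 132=185 / 2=92.50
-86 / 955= -0.09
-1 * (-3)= 3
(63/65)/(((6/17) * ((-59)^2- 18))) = 357/450190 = 0.00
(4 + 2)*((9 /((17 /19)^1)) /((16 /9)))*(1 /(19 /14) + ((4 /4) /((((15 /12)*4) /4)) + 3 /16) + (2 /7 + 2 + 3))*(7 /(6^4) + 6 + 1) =290218017 /174080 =1667.15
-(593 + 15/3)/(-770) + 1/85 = 1032/1309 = 0.79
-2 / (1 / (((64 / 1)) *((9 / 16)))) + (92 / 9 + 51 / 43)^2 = 8708857 / 149769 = 58.15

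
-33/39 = -11/13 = -0.85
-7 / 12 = -0.58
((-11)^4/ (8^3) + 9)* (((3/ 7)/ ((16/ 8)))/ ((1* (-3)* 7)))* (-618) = 5947941/ 25088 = 237.08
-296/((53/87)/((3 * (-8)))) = 618048/53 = 11661.28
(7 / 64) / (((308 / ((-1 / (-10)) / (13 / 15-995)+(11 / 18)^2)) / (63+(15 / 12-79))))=-53214047 / 27210940416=-0.00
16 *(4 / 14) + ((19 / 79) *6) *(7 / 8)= 12905 / 2212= 5.83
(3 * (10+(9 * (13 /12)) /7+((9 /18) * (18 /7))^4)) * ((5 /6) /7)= 678305 /134456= 5.04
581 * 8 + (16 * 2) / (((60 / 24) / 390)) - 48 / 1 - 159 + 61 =9494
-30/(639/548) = -5480/213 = -25.73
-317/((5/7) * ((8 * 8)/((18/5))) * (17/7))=-139797/13600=-10.28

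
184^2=33856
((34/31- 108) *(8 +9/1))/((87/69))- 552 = -1792022/899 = -1993.35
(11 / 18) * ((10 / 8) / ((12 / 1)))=55 / 864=0.06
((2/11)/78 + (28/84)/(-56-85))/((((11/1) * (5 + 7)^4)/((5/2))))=-5/13797298944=-0.00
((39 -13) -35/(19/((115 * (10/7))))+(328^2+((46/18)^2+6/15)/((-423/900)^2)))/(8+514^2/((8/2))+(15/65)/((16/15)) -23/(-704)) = 3339695384030720/2055279216175893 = 1.62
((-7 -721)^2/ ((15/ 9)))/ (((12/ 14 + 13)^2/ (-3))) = -233722944/ 47045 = -4968.07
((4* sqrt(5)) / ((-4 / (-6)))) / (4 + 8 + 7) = 6* sqrt(5) / 19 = 0.71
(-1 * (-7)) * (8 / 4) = 14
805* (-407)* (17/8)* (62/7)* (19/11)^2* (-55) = 4047504925/4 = 1011876231.25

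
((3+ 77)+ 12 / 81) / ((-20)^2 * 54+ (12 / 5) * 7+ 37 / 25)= 54100 / 14592339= 0.00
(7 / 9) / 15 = 7 / 135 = 0.05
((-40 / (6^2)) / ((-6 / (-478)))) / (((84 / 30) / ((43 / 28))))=-48.55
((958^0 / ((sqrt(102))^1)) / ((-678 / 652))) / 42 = -163 * sqrt(102) / 726138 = -0.00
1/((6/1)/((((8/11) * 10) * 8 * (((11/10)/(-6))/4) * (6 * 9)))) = -24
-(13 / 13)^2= -1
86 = 86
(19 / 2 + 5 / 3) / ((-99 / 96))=-1072 / 99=-10.83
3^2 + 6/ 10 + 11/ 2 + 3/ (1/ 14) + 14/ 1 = 71.10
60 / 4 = 15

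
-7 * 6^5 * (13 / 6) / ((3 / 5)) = -196560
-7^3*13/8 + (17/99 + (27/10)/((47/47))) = -2195833/3960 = -554.50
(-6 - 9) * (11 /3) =-55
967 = 967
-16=-16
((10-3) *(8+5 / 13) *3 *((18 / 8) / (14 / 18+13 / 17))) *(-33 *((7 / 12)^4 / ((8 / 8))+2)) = -56338591617 / 3141632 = -17932.91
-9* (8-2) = -54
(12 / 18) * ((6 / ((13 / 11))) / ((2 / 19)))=418 / 13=32.15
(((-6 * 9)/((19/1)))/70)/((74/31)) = -837/49210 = -0.02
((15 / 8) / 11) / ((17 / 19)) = 285 / 1496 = 0.19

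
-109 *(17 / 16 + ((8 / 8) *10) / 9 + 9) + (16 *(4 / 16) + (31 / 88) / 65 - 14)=-126426457 / 102960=-1227.92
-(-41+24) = 17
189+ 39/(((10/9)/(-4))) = 243/5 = 48.60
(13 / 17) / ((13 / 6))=6 / 17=0.35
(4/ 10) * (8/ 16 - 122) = -243/ 5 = -48.60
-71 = -71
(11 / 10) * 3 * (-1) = -33 / 10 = -3.30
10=10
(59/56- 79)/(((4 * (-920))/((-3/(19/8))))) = -2619/97888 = -0.03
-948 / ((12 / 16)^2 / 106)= -535936 / 3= -178645.33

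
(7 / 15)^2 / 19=49 / 4275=0.01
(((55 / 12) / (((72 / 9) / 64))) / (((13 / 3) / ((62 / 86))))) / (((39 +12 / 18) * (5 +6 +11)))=465 / 66521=0.01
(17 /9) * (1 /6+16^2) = 26129 /54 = 483.87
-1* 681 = -681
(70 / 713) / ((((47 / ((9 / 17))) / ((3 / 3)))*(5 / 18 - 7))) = -11340 / 68932127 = -0.00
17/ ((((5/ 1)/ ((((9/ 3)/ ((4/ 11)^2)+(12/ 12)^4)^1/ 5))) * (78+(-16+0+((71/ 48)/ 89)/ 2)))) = 3440562/ 13244975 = 0.26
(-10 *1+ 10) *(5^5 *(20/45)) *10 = 0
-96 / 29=-3.31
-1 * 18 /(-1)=18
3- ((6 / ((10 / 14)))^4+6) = -3113571 / 625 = -4981.71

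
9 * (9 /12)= 27 /4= 6.75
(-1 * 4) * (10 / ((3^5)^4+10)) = -40 / 3486784411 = -0.00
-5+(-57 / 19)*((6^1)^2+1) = -116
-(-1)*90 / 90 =1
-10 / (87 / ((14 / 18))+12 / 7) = -14 / 159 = -0.09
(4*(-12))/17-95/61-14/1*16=-236831/1037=-228.38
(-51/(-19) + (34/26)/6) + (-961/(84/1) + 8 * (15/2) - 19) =224505/6916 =32.46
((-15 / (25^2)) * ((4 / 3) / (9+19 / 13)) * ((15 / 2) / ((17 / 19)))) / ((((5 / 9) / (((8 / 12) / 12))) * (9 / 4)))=-247 / 216750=-0.00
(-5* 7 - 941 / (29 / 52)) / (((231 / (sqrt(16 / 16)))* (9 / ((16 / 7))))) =-266384 / 140679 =-1.89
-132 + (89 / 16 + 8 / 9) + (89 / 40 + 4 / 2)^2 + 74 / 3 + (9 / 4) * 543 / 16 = -24019 / 3600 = -6.67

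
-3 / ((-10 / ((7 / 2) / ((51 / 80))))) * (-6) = -168 / 17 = -9.88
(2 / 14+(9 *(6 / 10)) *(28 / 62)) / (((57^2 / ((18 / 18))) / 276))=257692 / 1175055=0.22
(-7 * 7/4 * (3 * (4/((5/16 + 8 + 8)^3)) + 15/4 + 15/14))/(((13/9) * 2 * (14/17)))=-13609178249/547874496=-24.84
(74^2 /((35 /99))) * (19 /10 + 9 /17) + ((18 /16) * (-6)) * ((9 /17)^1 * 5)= 63940257 /1700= 37611.92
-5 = -5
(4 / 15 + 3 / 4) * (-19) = -1159 / 60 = -19.32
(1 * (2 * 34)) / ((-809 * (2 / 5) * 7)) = -170 / 5663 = -0.03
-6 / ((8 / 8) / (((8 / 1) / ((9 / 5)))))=-80 / 3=-26.67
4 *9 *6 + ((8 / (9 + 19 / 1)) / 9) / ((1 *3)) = 216.01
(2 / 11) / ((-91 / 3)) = -6 / 1001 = -0.01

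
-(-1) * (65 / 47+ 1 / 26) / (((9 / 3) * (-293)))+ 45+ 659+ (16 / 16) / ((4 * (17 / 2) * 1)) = 2142631854 / 3043391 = 704.03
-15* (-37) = 555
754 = 754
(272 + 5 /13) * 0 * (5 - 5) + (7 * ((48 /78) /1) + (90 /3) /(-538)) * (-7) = -29.76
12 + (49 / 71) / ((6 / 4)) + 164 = 176.46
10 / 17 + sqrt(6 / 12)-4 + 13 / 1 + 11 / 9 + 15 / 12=sqrt(2) / 2 + 7381 / 612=12.77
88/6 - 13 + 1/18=31/18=1.72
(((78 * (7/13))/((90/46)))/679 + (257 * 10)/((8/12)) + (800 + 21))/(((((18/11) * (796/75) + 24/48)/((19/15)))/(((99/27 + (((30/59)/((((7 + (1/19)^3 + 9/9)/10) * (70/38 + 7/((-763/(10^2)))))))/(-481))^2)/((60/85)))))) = 1751636312154415757385741769176317/1017239177214604278973205591697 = 1721.95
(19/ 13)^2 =361/ 169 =2.14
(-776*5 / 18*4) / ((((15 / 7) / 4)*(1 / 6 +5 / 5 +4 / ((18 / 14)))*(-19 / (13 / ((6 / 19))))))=80704 / 99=815.19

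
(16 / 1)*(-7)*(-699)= 78288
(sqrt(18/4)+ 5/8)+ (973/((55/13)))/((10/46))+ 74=3 * sqrt(2)/2+ 2491591/2200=1134.66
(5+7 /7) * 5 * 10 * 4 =1200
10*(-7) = -70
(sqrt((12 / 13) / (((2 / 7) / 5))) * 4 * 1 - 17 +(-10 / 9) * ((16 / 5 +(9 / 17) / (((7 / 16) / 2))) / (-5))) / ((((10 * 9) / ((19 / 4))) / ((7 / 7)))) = -1602593 / 1927800 +19 * sqrt(2730) / 1170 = 0.02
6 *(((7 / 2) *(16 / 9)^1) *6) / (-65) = -224 / 65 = -3.45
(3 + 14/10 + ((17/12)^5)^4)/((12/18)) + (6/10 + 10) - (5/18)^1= 20537409495034066486492229/12779199974824917073920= 1607.10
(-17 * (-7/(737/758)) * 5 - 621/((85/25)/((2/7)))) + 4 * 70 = 73650260/87703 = 839.77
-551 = -551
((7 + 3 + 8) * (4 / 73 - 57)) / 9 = -8314 / 73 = -113.89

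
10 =10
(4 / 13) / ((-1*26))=-2 / 169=-0.01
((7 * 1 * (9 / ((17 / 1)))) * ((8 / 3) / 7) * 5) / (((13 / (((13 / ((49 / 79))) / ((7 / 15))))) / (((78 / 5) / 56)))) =6.79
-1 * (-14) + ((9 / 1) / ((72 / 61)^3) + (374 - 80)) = 13000357 / 41472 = 313.47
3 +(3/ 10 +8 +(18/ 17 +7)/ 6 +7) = 19.64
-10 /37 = -0.27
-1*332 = -332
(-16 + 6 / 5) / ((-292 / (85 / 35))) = 629 / 5110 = 0.12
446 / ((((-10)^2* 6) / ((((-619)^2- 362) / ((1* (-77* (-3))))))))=1231.81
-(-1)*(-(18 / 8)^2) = -81 / 16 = -5.06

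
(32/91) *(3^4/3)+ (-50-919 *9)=-8311.51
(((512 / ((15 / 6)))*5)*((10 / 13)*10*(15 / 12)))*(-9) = -1152000 / 13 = -88615.38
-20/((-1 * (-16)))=-5/4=-1.25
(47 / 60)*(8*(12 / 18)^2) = 376 / 135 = 2.79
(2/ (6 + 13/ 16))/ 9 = 32/ 981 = 0.03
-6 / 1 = -6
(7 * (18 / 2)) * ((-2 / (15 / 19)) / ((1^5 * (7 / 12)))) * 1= -1368 / 5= -273.60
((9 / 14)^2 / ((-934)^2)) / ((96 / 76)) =513 / 1367854208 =0.00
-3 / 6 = -1 / 2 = -0.50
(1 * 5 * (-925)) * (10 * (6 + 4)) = -462500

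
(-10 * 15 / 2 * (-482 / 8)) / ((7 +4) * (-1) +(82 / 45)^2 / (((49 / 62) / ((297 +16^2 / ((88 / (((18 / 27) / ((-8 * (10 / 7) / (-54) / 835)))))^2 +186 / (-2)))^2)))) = 2346377684760220412742616875 / 188881606904721169762221911668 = 0.01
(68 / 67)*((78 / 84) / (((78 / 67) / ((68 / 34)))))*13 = 442 / 21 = 21.05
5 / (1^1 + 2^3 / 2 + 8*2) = 5 / 21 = 0.24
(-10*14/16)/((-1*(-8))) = -35/32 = -1.09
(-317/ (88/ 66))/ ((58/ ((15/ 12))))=-4755/ 928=-5.12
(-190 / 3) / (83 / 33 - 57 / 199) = -207955 / 7318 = -28.42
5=5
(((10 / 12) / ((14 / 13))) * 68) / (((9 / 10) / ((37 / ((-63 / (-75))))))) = 10221250 / 3969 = 2575.27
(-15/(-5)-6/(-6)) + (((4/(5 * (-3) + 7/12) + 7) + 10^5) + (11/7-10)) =121102778/1211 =100002.29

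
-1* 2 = -2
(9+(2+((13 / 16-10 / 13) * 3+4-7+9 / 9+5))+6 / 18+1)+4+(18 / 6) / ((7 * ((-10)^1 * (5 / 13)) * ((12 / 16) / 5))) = 408851 / 21840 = 18.72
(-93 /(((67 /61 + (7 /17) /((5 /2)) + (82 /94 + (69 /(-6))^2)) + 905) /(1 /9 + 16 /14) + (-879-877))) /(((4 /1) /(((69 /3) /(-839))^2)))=947135970285 /50256818489715659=0.00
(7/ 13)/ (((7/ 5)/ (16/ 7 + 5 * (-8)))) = -1320/ 91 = -14.51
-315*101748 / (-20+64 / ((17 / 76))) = -45405045 / 377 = -120437.79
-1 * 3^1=-3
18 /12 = 3 /2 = 1.50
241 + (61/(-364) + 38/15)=1328777/5460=243.37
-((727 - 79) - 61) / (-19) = 587 / 19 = 30.89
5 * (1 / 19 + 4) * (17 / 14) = 24.61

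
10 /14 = 5 /7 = 0.71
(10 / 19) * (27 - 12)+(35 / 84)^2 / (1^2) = 22075 / 2736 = 8.07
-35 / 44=-0.80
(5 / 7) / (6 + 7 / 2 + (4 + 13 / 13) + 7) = 0.03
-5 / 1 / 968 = -5 / 968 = -0.01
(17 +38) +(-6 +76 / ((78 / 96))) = 1853 / 13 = 142.54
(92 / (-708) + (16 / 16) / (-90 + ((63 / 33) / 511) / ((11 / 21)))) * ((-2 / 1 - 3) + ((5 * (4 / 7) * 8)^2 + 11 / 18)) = -3659544361 / 50079141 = -73.08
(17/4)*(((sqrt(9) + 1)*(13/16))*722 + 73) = 82263/8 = 10282.88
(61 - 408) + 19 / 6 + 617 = 1639 / 6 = 273.17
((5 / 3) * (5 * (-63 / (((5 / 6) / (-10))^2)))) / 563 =-75600 / 563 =-134.28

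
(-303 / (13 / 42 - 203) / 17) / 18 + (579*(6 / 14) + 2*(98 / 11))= 2963795798 / 11143517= 265.97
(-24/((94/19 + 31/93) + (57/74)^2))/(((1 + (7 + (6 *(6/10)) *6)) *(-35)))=50616/12834283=0.00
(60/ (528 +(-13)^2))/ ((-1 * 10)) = -6/ 697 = -0.01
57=57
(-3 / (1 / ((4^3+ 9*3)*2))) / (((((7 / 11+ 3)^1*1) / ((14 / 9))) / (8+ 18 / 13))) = -32879 / 15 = -2191.93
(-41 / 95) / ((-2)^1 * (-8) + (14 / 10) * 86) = -41 / 12958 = -0.00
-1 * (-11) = 11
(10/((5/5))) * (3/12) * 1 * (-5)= -25/2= -12.50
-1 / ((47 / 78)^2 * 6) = -1014 / 2209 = -0.46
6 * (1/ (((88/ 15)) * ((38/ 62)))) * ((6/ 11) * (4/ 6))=1395/ 2299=0.61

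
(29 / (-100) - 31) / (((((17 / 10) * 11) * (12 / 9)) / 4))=-9387 / 1870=-5.02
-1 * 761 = -761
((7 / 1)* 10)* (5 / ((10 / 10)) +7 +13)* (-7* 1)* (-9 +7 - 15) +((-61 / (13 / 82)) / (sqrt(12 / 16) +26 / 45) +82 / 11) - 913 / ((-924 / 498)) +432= 108870553185 / 519134 - 20258100* sqrt(3) / 43823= 208915.03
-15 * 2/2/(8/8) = -15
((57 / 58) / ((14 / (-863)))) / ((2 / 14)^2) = -344337 / 116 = -2968.42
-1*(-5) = 5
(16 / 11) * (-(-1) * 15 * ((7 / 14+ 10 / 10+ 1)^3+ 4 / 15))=3814 / 11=346.73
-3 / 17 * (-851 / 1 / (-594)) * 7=-5957 / 3366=-1.77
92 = 92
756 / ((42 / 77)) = 1386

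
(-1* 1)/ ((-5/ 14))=14/ 5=2.80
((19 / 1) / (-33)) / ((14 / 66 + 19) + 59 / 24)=-152 / 5721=-0.03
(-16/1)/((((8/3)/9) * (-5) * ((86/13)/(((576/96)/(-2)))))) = -1053/215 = -4.90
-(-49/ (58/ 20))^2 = -240100/ 841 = -285.49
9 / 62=0.15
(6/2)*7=21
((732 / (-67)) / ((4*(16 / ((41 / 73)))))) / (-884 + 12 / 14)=52521 / 483778592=0.00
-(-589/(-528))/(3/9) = -589/176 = -3.35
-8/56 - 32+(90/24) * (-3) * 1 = -1215/28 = -43.39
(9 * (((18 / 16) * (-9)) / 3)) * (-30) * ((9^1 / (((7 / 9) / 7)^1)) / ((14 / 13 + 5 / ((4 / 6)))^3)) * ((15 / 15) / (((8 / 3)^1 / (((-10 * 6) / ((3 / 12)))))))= -116757587700 / 11089567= -10528.60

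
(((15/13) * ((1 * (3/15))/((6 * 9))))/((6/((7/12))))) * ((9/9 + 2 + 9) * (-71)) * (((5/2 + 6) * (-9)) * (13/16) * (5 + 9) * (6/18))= 59143/576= 102.68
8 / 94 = 4 / 47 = 0.09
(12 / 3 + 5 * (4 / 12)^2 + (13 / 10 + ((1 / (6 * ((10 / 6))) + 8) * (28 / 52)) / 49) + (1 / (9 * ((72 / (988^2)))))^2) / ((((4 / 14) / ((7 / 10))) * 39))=47419653774269 / 332642700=142554.32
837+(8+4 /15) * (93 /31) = 4309 /5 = 861.80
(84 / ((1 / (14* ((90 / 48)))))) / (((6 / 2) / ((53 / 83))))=38955 / 83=469.34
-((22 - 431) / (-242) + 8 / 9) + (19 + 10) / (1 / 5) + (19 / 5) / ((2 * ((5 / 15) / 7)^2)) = 5337848 / 5445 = 980.32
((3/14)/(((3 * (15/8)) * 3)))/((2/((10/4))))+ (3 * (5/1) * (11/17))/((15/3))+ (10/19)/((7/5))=6782/2907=2.33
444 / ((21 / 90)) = 13320 / 7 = 1902.86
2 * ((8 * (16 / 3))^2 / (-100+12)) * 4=-165.49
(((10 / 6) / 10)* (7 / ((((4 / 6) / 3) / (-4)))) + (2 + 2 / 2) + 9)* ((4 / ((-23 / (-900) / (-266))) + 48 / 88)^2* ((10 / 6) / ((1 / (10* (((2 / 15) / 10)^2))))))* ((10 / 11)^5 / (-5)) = 59175371576236800 / 10308713459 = 5740325.58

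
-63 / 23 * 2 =-126 / 23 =-5.48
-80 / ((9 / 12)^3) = -5120 / 27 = -189.63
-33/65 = -0.51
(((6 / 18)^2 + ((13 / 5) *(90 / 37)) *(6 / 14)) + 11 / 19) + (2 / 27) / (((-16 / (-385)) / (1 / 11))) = 3786731 / 1062936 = 3.56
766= 766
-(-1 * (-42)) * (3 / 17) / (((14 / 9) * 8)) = -81 / 136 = -0.60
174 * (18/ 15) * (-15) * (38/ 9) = -13224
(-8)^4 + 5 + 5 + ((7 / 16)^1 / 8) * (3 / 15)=2627847 / 640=4106.01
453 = 453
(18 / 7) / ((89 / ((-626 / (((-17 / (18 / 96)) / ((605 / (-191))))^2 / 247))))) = -2292118460775 / 420370854848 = -5.45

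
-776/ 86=-388/ 43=-9.02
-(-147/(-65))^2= -21609/4225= -5.11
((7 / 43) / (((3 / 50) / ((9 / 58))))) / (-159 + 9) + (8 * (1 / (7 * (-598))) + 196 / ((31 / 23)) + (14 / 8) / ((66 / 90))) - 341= -687788523621 / 3560000444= -193.20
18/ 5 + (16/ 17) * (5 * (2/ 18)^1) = 3154/ 765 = 4.12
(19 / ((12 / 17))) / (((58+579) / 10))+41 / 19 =187387 / 72618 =2.58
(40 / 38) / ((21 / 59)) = 1180 / 399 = 2.96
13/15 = 0.87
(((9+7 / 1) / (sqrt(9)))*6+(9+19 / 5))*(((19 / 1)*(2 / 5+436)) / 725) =9286592 / 18125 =512.36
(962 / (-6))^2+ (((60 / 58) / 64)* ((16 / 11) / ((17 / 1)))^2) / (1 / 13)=234623435501 / 9126909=25706.78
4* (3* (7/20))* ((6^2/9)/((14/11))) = 66/5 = 13.20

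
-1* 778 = -778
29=29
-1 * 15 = -15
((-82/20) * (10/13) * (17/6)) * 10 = -3485/39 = -89.36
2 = 2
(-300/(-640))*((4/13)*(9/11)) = 135/1144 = 0.12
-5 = -5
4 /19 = 0.21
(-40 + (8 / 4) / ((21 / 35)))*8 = -880 / 3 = -293.33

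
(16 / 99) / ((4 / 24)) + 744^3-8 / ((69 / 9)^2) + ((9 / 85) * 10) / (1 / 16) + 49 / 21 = 122218615904357 / 296769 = 411830804.11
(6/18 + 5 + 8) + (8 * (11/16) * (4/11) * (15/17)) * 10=1580/51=30.98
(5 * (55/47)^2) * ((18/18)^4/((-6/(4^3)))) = -484000/6627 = -73.03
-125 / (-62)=125 / 62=2.02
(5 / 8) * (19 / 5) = 19 / 8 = 2.38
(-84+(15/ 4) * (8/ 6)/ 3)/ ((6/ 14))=-1729/ 9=-192.11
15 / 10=3 / 2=1.50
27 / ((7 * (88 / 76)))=513 / 154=3.33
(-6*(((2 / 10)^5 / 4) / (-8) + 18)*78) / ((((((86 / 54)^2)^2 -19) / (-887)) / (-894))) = 44375608889549654067 / 83482225000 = 531557572.76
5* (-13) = -65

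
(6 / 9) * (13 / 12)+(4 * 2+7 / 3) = 199 / 18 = 11.06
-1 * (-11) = 11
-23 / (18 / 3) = -23 / 6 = -3.83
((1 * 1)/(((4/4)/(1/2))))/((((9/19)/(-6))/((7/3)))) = -133/9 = -14.78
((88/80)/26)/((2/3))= 33/520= 0.06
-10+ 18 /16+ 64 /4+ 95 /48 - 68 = -2827 /48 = -58.90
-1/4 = -0.25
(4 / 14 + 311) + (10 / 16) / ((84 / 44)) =52351 / 168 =311.61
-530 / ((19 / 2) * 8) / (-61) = 265 / 2318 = 0.11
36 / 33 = 12 / 11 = 1.09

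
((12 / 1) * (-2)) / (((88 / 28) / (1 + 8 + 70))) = -6636 / 11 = -603.27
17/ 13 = 1.31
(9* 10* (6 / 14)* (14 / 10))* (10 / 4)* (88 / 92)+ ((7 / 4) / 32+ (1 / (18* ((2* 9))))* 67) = 30855313 / 238464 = 129.39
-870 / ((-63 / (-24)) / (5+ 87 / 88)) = -152830 / 77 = -1984.81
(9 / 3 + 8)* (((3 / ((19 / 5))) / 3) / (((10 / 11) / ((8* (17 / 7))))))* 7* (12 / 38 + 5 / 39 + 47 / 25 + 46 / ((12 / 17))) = 10287176306 / 351975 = 29227.01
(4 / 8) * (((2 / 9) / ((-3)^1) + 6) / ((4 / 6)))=40 / 9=4.44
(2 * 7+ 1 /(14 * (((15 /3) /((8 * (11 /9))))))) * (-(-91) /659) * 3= 57902 /9885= 5.86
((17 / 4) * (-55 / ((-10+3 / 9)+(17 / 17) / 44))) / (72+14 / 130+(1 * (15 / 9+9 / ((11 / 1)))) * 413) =66183975 / 2999138353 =0.02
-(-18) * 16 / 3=96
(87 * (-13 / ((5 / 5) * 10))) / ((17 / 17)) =-1131 / 10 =-113.10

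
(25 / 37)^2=625 / 1369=0.46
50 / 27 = 1.85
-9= -9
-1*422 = -422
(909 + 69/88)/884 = 80061/77792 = 1.03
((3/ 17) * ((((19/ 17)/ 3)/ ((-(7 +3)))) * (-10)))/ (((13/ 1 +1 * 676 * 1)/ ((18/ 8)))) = 171/ 796484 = 0.00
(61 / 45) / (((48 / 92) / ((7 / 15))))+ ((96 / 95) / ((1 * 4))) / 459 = 1.21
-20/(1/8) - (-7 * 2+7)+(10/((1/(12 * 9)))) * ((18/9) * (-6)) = -13113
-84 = -84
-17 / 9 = -1.89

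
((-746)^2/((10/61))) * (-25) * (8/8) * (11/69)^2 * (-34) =349149790660/4761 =73335389.76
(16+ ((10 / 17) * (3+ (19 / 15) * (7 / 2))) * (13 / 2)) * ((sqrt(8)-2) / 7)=-4531 / 357+ 4531 * sqrt(2) / 357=5.26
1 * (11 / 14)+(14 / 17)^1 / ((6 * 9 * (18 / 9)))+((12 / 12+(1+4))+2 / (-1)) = 15401 / 3213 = 4.79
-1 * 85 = -85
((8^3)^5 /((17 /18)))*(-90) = -56998682783907840 /17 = -3352863693171049.41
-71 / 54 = -1.31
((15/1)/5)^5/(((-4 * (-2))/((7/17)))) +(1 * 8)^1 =20.51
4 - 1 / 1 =3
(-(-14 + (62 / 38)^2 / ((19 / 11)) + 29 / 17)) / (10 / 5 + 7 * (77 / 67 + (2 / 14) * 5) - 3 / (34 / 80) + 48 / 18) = 1211628 / 1200325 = 1.01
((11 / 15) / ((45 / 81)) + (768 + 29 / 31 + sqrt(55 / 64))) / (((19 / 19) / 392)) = 49 * sqrt(55) + 234003616 / 775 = 302303.54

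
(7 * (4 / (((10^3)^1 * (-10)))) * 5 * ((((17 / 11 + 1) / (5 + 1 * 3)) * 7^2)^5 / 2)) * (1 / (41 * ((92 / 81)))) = -138.47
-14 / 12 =-7 / 6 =-1.17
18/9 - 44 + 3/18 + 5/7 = -41.12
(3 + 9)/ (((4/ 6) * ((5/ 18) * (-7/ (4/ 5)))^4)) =483729408/ 937890625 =0.52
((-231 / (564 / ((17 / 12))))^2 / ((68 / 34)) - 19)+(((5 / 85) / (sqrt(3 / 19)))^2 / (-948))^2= -899268359750354095 / 47752989360726528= -18.83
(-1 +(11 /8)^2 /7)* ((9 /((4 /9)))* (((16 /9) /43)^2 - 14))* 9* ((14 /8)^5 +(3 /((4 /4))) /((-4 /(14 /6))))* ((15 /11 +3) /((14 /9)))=16242601158225 /212058112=76595.05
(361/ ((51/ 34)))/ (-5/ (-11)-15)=-3971/ 240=-16.55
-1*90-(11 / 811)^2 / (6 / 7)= -355170187 / 3946326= -90.00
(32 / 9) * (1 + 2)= 32 / 3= 10.67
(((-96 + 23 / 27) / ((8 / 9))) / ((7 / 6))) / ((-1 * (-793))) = -367 / 3172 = -0.12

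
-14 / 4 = -7 / 2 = -3.50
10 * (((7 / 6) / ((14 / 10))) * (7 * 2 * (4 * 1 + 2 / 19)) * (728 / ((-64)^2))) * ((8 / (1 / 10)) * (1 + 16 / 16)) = 13620.07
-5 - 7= -12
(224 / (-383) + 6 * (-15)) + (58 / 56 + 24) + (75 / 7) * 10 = 446051 / 10724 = 41.59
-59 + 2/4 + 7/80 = -4673/80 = -58.41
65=65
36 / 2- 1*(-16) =34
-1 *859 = -859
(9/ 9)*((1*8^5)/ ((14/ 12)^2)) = 1179648/ 49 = 24074.45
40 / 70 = 4 / 7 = 0.57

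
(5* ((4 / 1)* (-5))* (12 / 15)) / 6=-40 / 3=-13.33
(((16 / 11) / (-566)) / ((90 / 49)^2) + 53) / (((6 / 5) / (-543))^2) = 10945382055403 / 1008612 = 10851925.27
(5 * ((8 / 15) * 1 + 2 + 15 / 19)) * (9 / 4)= 2841 / 76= 37.38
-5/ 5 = -1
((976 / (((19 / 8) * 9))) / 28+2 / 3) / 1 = 2.30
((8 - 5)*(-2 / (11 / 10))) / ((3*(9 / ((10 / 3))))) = -200 / 297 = -0.67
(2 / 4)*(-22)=-11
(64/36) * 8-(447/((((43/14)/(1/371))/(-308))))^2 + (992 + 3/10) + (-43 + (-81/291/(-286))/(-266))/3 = -23465999795955058543/1724727818153340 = -13605.62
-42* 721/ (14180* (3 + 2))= -15141/ 35450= -0.43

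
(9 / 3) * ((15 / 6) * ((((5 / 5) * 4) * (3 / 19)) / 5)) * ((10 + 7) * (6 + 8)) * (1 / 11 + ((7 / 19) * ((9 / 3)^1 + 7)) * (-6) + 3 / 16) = -78171219 / 15884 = -4921.38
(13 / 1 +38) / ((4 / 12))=153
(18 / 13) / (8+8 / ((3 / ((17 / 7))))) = 189 / 1976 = 0.10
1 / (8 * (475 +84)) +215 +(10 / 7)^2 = 217.04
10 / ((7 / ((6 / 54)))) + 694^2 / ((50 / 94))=1426124446 / 1575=905475.84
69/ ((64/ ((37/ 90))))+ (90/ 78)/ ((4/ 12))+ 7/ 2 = 184823/ 24960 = 7.40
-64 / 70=-0.91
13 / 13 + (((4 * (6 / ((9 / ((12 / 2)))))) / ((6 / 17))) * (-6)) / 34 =-7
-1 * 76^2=-5776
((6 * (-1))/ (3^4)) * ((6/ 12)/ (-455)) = 1/ 12285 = 0.00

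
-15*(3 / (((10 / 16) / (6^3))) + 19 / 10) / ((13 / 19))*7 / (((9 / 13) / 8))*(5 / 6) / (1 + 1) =-6907355 / 9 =-767483.89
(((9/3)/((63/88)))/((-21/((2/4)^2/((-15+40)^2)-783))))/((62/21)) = 21532489/406875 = 52.92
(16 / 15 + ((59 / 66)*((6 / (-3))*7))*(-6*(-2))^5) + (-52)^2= -3111465.12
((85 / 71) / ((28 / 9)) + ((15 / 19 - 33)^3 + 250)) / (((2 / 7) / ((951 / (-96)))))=143371820009093 / 124669184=1150018.12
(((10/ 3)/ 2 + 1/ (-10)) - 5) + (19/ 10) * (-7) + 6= -161/ 15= -10.73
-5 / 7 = -0.71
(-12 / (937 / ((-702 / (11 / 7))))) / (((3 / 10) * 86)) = 0.22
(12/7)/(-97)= -12/679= -0.02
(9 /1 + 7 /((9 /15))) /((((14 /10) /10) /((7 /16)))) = 775 /12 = 64.58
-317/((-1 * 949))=317/949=0.33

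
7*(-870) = -6090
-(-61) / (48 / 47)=2867 / 48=59.73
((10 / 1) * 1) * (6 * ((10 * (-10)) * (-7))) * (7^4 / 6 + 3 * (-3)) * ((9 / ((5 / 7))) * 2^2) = 828021600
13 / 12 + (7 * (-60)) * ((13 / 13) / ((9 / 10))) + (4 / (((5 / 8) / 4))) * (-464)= -12343.98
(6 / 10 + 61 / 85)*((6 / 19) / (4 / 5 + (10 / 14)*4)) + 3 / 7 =4905 / 9044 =0.54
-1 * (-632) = 632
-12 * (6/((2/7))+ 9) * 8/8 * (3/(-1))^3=9720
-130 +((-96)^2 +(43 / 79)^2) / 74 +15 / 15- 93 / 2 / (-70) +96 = 80566543 / 873740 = 92.21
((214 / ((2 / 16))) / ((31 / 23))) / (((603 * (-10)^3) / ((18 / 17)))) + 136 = 600243156 / 4413625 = 136.00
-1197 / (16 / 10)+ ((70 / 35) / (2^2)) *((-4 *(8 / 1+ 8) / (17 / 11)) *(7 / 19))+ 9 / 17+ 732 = -60011 / 2584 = -23.22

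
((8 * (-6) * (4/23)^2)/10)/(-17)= 384/44965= 0.01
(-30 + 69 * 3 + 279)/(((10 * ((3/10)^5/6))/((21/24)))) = 2660000/27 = 98518.52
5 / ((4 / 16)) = 20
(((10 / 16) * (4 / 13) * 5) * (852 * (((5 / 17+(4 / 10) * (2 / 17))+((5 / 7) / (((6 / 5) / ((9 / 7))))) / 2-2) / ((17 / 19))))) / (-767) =430216335 / 282398662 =1.52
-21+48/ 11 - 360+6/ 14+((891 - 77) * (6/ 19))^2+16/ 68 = 31046508476/ 472549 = 65700.08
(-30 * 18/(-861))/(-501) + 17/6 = 814433/287574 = 2.83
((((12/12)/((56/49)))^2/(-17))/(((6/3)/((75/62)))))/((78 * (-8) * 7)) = 175/28061696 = 0.00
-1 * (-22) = 22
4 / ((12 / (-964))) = -964 / 3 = -321.33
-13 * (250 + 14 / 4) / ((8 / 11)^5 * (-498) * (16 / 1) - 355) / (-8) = -1061487141 / 5092296464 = -0.21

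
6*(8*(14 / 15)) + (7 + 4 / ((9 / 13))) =2591 / 45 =57.58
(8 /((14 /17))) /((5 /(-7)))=-68 /5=-13.60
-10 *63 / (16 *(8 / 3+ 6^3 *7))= -945 / 36352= -0.03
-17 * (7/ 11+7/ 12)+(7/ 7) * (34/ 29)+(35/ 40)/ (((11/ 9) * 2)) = -294059/ 15312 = -19.20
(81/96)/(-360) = -3/1280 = -0.00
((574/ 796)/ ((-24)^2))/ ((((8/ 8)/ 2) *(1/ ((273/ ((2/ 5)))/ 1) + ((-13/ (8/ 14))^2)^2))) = 522340/ 55882078899369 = 0.00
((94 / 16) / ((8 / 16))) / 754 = 47 / 3016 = 0.02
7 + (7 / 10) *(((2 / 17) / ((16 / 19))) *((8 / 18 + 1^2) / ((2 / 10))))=7.71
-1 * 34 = -34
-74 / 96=-37 / 48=-0.77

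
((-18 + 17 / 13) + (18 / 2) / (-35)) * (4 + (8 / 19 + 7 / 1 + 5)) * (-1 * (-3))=-555264 / 665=-834.98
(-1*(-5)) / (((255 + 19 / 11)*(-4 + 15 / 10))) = -11 / 1412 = -0.01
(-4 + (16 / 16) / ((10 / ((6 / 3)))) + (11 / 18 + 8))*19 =8227 / 90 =91.41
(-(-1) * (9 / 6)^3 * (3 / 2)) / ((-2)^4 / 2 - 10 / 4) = 81 / 88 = 0.92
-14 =-14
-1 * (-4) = 4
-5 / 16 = -0.31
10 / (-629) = -10 / 629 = -0.02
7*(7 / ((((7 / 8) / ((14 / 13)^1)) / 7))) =5488 / 13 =422.15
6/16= 3/8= 0.38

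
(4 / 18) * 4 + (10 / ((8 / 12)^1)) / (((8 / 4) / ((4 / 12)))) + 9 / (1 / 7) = 1195 / 18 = 66.39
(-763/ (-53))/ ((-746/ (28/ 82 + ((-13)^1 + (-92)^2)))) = -264383315/ 1621058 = -163.09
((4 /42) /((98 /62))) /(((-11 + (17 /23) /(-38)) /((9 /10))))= -0.00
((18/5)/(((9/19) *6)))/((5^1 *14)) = 19/1050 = 0.02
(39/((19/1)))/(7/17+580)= 17/4807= 0.00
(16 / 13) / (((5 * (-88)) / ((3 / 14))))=-3 / 5005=-0.00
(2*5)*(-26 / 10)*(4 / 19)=-104 / 19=-5.47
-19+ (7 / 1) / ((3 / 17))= 62 / 3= 20.67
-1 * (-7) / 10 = 0.70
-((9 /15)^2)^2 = -81 /625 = -0.13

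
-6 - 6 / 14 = -45 / 7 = -6.43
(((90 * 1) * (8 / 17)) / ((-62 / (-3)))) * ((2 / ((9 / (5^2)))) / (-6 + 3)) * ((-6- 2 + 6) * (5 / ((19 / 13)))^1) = 260000 / 10013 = 25.97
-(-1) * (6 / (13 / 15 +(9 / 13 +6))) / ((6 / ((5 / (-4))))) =-975 / 5896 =-0.17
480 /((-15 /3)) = -96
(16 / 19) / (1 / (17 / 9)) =272 / 171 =1.59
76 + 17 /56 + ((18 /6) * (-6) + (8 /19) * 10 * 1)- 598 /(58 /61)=-17477361 /30856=-566.42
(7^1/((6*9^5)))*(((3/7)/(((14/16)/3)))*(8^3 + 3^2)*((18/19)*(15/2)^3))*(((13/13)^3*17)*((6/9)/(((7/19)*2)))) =92.98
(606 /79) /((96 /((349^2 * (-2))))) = -19465.03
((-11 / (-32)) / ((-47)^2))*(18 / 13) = 0.00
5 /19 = 0.26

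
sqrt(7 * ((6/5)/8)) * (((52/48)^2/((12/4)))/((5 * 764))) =0.00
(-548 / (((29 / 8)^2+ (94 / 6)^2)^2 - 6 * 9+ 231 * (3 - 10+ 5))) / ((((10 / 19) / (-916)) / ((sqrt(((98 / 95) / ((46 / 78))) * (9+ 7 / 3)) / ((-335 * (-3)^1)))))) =388595515392 * sqrt(482885) / 4240334374308625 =0.06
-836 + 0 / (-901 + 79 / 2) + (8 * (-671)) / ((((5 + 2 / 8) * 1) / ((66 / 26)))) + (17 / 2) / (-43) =-26856595 / 7826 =-3431.71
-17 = -17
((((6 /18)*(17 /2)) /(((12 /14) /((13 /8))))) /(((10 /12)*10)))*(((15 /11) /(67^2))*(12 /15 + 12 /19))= 26299 /93820100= 0.00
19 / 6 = 3.17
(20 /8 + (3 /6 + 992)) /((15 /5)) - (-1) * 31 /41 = 40888 /123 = 332.42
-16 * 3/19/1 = -48/19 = -2.53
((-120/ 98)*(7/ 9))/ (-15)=4/ 63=0.06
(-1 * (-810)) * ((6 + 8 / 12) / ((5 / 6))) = 6480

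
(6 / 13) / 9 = 0.05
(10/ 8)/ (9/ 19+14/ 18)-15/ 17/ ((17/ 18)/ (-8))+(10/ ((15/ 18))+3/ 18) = 15317681/ 742152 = 20.64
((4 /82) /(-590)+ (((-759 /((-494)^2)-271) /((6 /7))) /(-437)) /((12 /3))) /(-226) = -5596719262907 /6996178610640960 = -0.00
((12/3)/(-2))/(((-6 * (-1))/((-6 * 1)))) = 2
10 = 10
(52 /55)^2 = 2704 /3025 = 0.89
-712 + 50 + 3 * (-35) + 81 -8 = -694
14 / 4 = 7 / 2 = 3.50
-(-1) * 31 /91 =31 /91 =0.34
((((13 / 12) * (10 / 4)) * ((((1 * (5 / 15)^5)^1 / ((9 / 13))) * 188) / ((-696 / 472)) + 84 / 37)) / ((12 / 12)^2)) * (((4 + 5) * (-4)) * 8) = -2768309440 / 2346651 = -1179.69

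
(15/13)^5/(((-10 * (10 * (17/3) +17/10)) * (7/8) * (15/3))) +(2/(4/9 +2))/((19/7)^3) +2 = 2.04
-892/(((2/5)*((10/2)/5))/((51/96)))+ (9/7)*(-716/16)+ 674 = -63641/112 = -568.22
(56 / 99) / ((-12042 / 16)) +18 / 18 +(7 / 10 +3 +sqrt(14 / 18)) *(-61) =-278.50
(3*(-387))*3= -3483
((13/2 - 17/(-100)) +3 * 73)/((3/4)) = 22567/75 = 300.89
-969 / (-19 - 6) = 969 / 25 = 38.76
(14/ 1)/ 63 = 2/ 9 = 0.22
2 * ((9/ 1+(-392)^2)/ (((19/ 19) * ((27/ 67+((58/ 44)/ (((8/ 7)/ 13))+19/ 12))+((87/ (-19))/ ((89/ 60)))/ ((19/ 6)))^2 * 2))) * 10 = 1985223635817180028807680/ 330953917138360487689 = 5998.49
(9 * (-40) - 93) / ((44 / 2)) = -453 / 22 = -20.59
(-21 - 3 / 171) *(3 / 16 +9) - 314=-77079 / 152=-507.10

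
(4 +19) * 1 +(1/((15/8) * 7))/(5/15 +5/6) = 5651/245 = 23.07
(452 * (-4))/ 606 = -904/ 303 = -2.98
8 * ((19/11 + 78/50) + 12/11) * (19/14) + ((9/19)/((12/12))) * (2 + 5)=265693/5225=50.85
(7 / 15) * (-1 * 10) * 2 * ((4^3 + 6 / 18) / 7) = -772 / 9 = -85.78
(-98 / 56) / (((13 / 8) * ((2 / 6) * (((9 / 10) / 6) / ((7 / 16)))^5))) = -367653125 / 539136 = -681.93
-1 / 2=-0.50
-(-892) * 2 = 1784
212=212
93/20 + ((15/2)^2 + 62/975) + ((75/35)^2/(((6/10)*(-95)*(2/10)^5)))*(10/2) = -2174479901/1815450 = -1197.76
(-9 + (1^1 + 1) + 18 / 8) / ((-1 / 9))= 171 / 4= 42.75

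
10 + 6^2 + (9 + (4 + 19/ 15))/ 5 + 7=4189/ 75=55.85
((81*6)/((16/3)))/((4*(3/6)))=729/16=45.56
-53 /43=-1.23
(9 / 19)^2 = 0.22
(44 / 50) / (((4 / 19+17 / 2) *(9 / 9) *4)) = 209 / 8275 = 0.03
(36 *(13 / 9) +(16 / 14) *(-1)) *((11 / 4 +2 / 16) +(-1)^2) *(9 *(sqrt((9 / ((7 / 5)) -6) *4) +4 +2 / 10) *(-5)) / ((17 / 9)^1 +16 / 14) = -4693059 / 382 -1117395 *sqrt(21) / 1337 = -16115.37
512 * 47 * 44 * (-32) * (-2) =67764224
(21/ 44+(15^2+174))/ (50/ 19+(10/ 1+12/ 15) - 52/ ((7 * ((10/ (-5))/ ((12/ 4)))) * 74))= 432482085/ 14704316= 29.41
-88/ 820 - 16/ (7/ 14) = -6582/ 205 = -32.11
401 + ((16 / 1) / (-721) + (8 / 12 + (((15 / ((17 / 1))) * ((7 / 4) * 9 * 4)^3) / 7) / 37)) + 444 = 2309489986 / 1360527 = 1697.50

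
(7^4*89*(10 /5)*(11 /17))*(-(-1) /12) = 23044.89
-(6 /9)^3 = -0.30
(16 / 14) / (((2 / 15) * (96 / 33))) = 165 / 56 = 2.95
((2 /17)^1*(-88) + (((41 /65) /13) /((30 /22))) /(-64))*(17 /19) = -142778867 /15412800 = -9.26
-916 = -916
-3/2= -1.50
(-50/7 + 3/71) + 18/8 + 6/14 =-8791/1988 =-4.42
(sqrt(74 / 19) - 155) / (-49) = 3.12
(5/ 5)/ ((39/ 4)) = 4/ 39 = 0.10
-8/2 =-4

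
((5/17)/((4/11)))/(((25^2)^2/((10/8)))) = 11/4250000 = 0.00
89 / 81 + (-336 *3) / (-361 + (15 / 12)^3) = 7270603 / 1861299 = 3.91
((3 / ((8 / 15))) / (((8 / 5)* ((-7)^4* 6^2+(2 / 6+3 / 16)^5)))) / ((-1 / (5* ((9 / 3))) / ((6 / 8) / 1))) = -10077696000 / 22024245543673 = -0.00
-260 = -260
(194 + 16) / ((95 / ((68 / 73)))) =2856 / 1387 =2.06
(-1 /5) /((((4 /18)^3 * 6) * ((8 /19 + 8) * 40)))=-4617 /512000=-0.01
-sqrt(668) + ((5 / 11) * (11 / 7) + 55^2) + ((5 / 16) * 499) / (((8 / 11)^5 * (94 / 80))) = 79302245135 / 21561344 - 2 * sqrt(167) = 3652.14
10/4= 5/2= 2.50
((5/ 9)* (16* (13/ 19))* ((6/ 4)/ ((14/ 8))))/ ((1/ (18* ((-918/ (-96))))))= 119340/ 133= 897.29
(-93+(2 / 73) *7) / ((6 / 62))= -210025 / 219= -959.02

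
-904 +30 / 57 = -17166 / 19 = -903.47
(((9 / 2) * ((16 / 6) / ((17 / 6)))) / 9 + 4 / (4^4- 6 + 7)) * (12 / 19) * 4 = 101952 / 83011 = 1.23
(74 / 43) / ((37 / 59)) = 2.74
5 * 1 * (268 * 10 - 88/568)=951345/71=13399.23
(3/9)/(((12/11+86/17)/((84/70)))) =187/2875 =0.07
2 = 2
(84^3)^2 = 351298031616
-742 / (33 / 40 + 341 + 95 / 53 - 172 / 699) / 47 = -1099554960 / 23915253977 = -0.05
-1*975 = -975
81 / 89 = 0.91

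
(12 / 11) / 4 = 3 / 11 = 0.27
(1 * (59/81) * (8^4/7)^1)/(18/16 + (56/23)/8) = 44466176/149121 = 298.19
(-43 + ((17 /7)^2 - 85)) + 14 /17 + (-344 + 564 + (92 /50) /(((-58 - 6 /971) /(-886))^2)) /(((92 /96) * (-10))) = -89759088387383061 /474842789274875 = -189.03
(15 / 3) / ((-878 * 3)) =-5 / 2634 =-0.00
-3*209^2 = -131043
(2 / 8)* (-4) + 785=784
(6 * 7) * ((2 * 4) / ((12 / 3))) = 84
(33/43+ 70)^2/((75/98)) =6543.83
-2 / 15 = -0.13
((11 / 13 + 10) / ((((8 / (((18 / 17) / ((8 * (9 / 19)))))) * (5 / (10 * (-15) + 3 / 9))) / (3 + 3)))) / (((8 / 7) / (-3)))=178.59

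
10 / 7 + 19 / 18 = 2.48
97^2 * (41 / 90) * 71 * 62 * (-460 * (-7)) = 546805954436 / 9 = 60756217159.56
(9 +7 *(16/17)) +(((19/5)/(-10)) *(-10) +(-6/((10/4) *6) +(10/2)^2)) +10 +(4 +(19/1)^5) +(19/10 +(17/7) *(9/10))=1473315839/595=2476161.07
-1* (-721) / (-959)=-103 / 137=-0.75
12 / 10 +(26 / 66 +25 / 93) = 3176 / 1705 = 1.86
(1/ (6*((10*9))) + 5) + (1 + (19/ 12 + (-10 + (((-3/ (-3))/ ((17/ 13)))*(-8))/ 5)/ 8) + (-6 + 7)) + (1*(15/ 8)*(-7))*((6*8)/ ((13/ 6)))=-33843271/ 119340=-283.59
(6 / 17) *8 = 48 / 17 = 2.82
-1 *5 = -5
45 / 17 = 2.65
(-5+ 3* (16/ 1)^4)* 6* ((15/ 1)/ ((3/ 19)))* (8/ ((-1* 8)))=-112063710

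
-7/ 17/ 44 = -7/ 748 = -0.01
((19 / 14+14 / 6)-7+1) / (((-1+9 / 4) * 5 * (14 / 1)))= -97 / 3675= -0.03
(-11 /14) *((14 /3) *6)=-22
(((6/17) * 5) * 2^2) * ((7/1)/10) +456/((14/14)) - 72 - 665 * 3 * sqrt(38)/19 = 6612/17 - 105 * sqrt(38) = -258.32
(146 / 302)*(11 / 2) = 803 / 302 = 2.66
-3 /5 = -0.60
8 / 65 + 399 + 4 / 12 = 77894 / 195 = 399.46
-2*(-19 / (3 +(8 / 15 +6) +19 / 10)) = 1140 / 343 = 3.32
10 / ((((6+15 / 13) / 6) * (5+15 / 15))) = 130 / 93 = 1.40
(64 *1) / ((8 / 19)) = 152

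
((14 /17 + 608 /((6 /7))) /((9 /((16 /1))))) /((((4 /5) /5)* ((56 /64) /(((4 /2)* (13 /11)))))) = 107619200 /5049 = 21314.95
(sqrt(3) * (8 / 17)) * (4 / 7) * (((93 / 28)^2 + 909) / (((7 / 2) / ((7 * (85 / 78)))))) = 184950 * sqrt(3) / 343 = 933.94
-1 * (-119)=119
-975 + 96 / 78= -973.77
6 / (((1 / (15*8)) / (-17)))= -12240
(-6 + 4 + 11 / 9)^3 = -343 / 729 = -0.47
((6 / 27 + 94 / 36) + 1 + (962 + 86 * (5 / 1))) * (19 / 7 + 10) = 745375 / 42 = 17747.02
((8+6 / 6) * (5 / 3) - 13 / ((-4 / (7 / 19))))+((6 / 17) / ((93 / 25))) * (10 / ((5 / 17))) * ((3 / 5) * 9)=79201 / 2356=33.62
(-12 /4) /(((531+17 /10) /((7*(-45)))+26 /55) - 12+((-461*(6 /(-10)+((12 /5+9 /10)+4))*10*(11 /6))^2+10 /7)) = -23100 /24690225094699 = -0.00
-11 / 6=-1.83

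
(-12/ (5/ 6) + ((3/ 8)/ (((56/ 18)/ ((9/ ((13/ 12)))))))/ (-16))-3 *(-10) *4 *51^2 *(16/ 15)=19388884419/ 58240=332913.54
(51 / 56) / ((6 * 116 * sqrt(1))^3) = 0.00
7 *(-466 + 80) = -2702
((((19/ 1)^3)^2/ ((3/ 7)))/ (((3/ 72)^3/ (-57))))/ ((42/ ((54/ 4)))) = -27802986569856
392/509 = 0.77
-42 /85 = -0.49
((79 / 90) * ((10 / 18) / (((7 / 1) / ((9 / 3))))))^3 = 493039 / 54010152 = 0.01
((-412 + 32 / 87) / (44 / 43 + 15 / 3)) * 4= -879952 / 3219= -273.36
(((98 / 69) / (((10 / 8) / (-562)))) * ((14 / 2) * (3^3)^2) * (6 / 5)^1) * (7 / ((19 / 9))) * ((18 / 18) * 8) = -1133205002496 / 10925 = -103725858.35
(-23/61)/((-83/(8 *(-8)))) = -1472/5063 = -0.29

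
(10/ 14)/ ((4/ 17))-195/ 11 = -4525/ 308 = -14.69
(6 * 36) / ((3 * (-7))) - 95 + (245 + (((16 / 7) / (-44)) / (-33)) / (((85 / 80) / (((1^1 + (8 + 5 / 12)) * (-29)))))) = 18053282 / 129591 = 139.31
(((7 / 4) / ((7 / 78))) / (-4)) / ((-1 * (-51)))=-13 / 136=-0.10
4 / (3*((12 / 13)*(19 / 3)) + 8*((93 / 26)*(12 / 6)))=13 / 243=0.05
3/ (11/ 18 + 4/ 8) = 27/ 10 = 2.70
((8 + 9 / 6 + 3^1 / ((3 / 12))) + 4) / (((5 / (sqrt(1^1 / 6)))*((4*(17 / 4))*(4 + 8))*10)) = sqrt(6) / 2400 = 0.00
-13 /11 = -1.18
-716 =-716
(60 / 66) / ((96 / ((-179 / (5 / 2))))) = -0.68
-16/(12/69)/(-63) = 92/63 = 1.46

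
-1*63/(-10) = 63/10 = 6.30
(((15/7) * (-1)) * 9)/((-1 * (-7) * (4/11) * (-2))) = 3.79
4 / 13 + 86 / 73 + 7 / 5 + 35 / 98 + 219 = 14763597 / 66430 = 222.24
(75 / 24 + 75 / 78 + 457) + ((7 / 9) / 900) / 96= 4661031691 / 10108800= 461.09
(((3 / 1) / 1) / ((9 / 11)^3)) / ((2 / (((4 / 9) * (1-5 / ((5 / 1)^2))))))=0.97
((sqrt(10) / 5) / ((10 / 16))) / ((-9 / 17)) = -136*sqrt(10) / 225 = -1.91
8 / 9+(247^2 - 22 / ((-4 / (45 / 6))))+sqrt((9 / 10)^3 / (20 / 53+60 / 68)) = 27 * sqrt(409054) / 22700+2197841 / 36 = 61051.90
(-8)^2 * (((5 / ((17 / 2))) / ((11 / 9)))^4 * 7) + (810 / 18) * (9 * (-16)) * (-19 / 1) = 150584341198320 / 1222830961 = 123144.04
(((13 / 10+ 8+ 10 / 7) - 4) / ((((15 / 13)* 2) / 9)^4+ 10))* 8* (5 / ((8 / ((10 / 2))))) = 1089630711 / 64804348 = 16.81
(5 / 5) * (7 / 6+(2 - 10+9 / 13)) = -6.14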